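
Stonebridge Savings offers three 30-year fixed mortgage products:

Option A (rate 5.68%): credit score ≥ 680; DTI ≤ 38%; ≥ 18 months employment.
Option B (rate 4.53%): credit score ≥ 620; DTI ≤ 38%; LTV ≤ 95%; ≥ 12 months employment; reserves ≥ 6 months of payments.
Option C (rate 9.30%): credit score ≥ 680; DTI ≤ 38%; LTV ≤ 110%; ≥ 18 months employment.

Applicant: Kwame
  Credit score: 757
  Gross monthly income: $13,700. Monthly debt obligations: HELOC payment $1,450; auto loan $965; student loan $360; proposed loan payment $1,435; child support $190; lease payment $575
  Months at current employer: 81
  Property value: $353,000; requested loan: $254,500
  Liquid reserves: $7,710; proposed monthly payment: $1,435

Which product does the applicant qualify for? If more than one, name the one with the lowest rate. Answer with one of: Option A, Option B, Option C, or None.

Total debts = (1,450 + 965 + 360 + 1,435 + 190 + 575) = 4,975; DTI = 4,975/13,700 = 36.3%.
LTV = 254,500/353,000 = 72.1%.
Reserves = 7,710/1,435 = 5.4 months.
Option A: score 757 ≥ 680; DTI 36.3% ≤ 38%; employment 81 ≥ 18 mo → qualifies.
Option B: score 757 ≥ 620; DTI 36.3% ≤ 38%; LTV 72.1% ≤ 95%; employment 81 ≥ 12 mo; reserves 5.4 < 6 mo → does not qualify.
Option C: score 757 ≥ 680; DTI 36.3% ≤ 38%; LTV 72.1% ≤ 110%; employment 81 ≥ 18 mo → qualifies.
Qualifying: Option A, Option C. Lowest rate is 5.68% → Option A.

Option A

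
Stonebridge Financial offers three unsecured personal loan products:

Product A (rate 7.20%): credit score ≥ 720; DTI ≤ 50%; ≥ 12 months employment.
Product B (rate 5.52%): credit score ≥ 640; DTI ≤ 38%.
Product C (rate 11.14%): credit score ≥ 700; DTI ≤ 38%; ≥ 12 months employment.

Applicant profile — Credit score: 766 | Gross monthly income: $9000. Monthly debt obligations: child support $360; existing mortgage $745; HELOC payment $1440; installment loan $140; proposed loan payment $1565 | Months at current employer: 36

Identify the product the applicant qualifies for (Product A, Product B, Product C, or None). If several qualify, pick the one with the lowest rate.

Total debts = (360 + 745 + 1,440 + 140 + 1,565) = 4,250; DTI = 4,250/9,000 = 47.2%.
Product A: score 766 ≥ 720; DTI 47.2% ≤ 50%; employment 36 ≥ 12 mo → qualifies.
Product B: score 766 ≥ 640; DTI 47.2% > 38% → does not qualify.
Product C: score 766 ≥ 700; DTI 47.2% > 38%; employment 36 ≥ 12 mo → does not qualify.

Product A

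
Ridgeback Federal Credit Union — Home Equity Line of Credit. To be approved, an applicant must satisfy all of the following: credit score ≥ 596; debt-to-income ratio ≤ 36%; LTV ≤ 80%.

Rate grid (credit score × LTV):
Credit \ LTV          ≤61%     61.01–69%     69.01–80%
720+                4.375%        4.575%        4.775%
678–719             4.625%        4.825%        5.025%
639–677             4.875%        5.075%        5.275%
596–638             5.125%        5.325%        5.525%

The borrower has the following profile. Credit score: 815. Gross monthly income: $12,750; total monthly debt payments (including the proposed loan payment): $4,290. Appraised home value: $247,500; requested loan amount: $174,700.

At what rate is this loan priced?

Credit score 815 ≥ 596; DTI = 4,290/12,750 = 33.6% ≤ 36%
Loan-to-value = 174,700/247,500 = 70.6% — pass (80% max)
Row: 815 falls in 720+. Column: 70.6% falls in 69.01–80%. Rate = 4.775%.

4.775%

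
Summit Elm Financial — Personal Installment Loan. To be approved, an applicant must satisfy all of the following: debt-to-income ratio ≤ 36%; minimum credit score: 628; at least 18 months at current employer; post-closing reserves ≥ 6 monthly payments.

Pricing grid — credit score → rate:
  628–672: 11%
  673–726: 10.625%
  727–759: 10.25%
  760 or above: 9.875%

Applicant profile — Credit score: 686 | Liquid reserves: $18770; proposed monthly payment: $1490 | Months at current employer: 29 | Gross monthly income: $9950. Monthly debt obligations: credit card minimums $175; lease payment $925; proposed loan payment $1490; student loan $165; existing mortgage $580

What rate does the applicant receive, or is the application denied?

Approved at 10.625%

Credit score 686 ≥ 628 (meets minimum)
Reserves: 18,770 ÷ 1,490 = 12.6 months (meets 6-month minimum)
Employment 29 ≥ 18 months
Total monthly debts = (175 + 925 + 1,490 + 165 + 580) = 3,335. DTI: 3,335 ÷ 9,950 = 33.5%, within the 36% cap
All requirements met. Score 686 falls in the 673–726 tier → 10.625%.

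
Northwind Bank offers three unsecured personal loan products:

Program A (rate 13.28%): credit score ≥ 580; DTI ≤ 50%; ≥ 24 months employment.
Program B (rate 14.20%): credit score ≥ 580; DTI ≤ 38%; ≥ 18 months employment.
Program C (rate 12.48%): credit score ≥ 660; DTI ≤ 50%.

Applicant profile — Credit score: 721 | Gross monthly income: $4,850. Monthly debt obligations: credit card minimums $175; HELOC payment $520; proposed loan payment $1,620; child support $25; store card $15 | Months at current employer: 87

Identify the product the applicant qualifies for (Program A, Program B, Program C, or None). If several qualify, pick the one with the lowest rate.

Program C

Total debts = (175 + 520 + 1,620 + 25 + 15) = 2,355; DTI = 2,355/4,850 = 48.6%.
Program A: score 721 ≥ 580; DTI 48.6% ≤ 50%; employment 87 ≥ 24 mo → qualifies.
Program B: score 721 ≥ 580; DTI 48.6% > 38%; employment 87 ≥ 18 mo → does not qualify.
Program C: score 721 ≥ 660; DTI 48.6% ≤ 50% → qualifies.
Qualifying: Program A, Program C. Lowest rate is 12.48% → Program C.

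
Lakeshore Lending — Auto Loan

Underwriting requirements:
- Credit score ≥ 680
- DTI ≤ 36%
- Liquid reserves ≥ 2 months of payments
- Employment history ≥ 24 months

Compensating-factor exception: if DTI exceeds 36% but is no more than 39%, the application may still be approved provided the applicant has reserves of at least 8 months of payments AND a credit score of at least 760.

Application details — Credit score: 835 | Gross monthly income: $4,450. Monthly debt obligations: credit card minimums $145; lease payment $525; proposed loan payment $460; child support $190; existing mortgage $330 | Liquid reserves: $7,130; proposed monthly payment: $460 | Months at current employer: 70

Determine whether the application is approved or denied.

Approved

Credit score 835 ≥ 680 (meets base)
Total debts = (145 + 525 + 460 + 190 + 330) = 1,650. DTI = 1,650/4,450 = 37.1% > 36% — standard DTI limit exceeded.
Reserves = 7,130/460 = 15.5 months ≥ 2
Employment 70 ≥ 24 months
DTI 37.1% is within the 36%–39% exception band; checking compensating factors.
Reserves 15.5 ≥ 8 months; credit score 835 ≥ 760.
Both compensating conditions met → exception applies.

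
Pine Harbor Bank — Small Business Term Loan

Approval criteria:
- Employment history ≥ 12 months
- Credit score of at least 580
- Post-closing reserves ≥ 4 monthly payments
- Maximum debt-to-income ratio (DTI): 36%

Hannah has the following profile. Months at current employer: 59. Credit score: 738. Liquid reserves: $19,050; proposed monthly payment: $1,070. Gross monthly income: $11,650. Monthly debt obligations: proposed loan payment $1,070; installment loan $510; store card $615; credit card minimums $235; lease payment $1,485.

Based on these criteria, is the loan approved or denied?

Approved

Employment 59 ≥ 12 months
Credit score 738 ≥ 580 (meets)
Reserves = 19,050/1,070 = 17.8 months ≥ 4
Total monthly debts = (1,070 + 510 + 615 + 235 + 1,485) = 3,915. DTI = 3,915/11,650 = 33.6% ≤ 36%
All criteria satisfied.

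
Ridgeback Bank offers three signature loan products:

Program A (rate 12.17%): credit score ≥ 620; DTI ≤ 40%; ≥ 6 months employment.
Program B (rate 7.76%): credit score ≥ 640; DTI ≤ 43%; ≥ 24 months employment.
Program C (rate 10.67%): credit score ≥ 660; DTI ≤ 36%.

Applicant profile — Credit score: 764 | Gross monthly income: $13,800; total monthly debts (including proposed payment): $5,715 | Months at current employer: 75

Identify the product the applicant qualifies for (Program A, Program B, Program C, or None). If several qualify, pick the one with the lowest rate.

Program B

DTI = 5,715/13,800 = 41.4%.
Program A: score 764 ≥ 620; DTI 41.4% > 40%; employment 75 ≥ 6 mo → does not qualify.
Program B: score 764 ≥ 640; DTI 41.4% ≤ 43%; employment 75 ≥ 24 mo → qualifies.
Program C: score 764 ≥ 660; DTI 41.4% > 36% → does not qualify.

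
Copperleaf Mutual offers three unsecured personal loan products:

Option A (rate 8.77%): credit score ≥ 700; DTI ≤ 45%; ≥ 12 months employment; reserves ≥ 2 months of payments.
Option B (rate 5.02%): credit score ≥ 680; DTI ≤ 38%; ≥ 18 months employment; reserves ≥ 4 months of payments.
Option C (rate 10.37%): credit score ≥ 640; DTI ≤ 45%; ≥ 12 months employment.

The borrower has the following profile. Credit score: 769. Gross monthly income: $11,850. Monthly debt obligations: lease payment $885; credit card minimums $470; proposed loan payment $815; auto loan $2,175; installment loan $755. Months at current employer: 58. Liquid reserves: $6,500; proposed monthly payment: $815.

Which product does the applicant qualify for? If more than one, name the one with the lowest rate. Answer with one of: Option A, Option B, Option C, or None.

Option A

Total debts = (885 + 470 + 815 + 2,175 + 755) = 5,100; DTI = 5,100/11,850 = 43%.
Reserves = 6,500/815 = 8.0 months.
Option A: score 769 ≥ 700; DTI 43% ≤ 45%; employment 58 ≥ 12 mo; reserves 8.0 ≥ 2 mo → qualifies.
Option B: score 769 ≥ 680; DTI 43% > 38%; employment 58 ≥ 18 mo; reserves 8.0 ≥ 4 mo → does not qualify.
Option C: score 769 ≥ 640; DTI 43% ≤ 45%; employment 58 ≥ 12 mo → qualifies.
Qualifying: Option A, Option C. Lowest rate is 8.77% → Option A.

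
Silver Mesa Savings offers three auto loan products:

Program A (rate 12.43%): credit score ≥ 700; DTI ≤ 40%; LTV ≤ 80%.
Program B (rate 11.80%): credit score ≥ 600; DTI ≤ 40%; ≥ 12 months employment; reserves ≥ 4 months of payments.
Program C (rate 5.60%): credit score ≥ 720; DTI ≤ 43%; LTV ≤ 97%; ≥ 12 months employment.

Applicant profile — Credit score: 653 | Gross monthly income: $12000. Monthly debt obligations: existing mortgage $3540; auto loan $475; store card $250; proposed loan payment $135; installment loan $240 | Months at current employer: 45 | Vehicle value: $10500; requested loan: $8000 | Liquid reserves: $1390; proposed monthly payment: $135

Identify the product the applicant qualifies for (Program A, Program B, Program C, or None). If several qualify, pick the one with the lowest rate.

Program B

Total debts = (3,540 + 475 + 250 + 135 + 240) = 4,640; DTI = 4,640/12,000 = 38.7%.
LTV = 8,000/10,500 = 76.2%.
Reserves = 1,390/135 = 10.3 months.
Program A: score 653 < 700; DTI 38.7% ≤ 40%; LTV 76.2% ≤ 80% → does not qualify.
Program B: score 653 ≥ 600; DTI 38.7% ≤ 40%; employment 45 ≥ 12 mo; reserves 10.3 ≥ 4 mo → qualifies.
Program C: score 653 < 720; DTI 38.7% ≤ 43%; LTV 76.2% ≤ 97%; employment 45 ≥ 12 mo → does not qualify.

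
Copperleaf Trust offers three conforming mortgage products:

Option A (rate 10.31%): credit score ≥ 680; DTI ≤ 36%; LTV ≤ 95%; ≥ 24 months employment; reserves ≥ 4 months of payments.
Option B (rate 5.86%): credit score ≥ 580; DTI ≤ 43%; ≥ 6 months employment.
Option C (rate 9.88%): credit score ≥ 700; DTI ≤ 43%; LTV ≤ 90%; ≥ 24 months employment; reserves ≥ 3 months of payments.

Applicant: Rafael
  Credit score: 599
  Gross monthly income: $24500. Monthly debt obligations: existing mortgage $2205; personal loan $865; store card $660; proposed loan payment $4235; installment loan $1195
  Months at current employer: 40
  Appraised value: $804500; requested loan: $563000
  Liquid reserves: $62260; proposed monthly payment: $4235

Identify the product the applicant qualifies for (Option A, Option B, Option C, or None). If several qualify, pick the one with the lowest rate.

Option B

Total debts = (2,205 + 865 + 660 + 4,235 + 1,195) = 9,160; DTI = 9,160/24,500 = 37.4%.
LTV = 563,000/804,500 = 70%.
Reserves = 62,260/4,235 = 14.7 months.
Option A: score 599 < 680; DTI 37.4% > 36%; LTV 70% ≤ 95%; employment 40 ≥ 24 mo; reserves 14.7 ≥ 4 mo → does not qualify.
Option B: score 599 ≥ 580; DTI 37.4% ≤ 43%; employment 40 ≥ 6 mo → qualifies.
Option C: score 599 < 700; DTI 37.4% ≤ 43%; LTV 70% ≤ 90%; employment 40 ≥ 24 mo; reserves 14.7 ≥ 3 mo → does not qualify.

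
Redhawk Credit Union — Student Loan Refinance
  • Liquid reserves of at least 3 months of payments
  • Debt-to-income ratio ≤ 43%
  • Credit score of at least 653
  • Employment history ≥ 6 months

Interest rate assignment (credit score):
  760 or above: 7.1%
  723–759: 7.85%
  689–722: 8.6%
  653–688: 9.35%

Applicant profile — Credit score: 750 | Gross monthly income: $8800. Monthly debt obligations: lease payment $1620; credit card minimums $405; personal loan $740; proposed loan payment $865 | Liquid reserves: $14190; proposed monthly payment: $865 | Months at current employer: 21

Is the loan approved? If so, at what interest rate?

Credit score 750 ≥ 653 (meets minimum)
Employment 21 ≥ 6 months
Total monthly debts = (1,620 + 405 + 740 + 865) = 3,630. Debt-to-income = 3,630/8,800 = 41.2% — meets 43% limit
Reserves: 14,190 ÷ 865 = 16.4 months (meets 3-month minimum)
All requirements met. Score 750 falls in the 723–759 tier → 7.85%.

Approved at 7.85%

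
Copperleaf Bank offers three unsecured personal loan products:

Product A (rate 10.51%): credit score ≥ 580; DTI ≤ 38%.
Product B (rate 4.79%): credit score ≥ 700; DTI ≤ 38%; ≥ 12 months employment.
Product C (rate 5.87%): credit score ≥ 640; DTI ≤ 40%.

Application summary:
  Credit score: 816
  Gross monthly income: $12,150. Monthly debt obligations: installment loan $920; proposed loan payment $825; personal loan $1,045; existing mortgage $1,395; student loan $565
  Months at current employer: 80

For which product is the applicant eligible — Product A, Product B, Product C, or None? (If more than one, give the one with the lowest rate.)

Total debts = (920 + 825 + 1,045 + 1,395 + 565) = 4,750; DTI = 4,750/12,150 = 39.1%.
Product A: score 816 ≥ 580; DTI 39.1% > 38% → does not qualify.
Product B: score 816 ≥ 700; DTI 39.1% > 38%; employment 80 ≥ 12 mo → does not qualify.
Product C: score 816 ≥ 640; DTI 39.1% ≤ 40% → qualifies.

Product C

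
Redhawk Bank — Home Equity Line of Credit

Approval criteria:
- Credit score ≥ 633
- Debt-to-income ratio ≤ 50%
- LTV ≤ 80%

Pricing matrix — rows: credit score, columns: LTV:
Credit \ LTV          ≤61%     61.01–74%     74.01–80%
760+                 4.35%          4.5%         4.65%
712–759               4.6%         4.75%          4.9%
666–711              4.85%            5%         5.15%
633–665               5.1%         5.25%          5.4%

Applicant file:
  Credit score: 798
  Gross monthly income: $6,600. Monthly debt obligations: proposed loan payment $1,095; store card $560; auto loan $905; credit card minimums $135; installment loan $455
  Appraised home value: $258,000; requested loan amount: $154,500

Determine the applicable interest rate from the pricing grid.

4.35%

Credit score 798 ≥ 633; Total monthly debts = (1,095 + 560 + 905 + 135 + 455) = 3,150. Debt-to-income = 3,150/6,600 = 47.7% — meets 50% limit
LTV = 154,500/258,000 = 59.9% ≤ 80%
Credit 798 → row 760+; LTV 59.9% → column ≤61%. Grid cell → 4.35%.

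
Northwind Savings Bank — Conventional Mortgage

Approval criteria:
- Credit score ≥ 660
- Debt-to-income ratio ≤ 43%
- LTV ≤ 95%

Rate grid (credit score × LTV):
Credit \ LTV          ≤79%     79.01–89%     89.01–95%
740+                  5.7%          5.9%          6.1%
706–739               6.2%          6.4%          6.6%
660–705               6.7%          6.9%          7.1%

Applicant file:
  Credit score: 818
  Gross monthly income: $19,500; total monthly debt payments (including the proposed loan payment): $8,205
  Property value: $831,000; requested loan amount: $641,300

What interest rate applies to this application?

5.7%

Credit score 818 ≥ 660; Debt-to-income = 8,205/19,500 = 42.1% — meets 43% limit
LTV = 641,300/831,000 = 77.2% ≤ 95%
Score 818 is in the 740+ band; LTV 77.2% is in the ≤79% band → 5.7%.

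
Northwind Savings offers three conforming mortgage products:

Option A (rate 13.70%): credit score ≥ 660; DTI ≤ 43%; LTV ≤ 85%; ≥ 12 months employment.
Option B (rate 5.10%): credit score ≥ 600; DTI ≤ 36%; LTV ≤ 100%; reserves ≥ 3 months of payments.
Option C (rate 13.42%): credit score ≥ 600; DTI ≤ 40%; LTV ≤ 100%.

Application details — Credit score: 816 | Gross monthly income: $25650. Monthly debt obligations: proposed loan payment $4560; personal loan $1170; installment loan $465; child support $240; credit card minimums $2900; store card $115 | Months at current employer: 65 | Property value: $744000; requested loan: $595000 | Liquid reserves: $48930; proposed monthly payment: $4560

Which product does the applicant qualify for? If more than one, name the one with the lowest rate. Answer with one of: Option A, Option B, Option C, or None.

Option C

Total debts = (4,560 + 1,170 + 465 + 240 + 2,900 + 115) = 9,450; DTI = 9,450/25,650 = 36.8%.
LTV = 595,000/744,000 = 80%.
Reserves = 48,930/4,560 = 10.7 months.
Option A: score 816 ≥ 660; DTI 36.8% ≤ 43%; LTV 80% ≤ 85%; employment 65 ≥ 12 mo → qualifies.
Option B: score 816 ≥ 600; DTI 36.8% > 36%; LTV 80% ≤ 100%; reserves 10.7 ≥ 3 mo → does not qualify.
Option C: score 816 ≥ 600; DTI 36.8% ≤ 40%; LTV 80% ≤ 100% → qualifies.
Qualifying: Option A, Option C. Lowest rate is 13.42% → Option C.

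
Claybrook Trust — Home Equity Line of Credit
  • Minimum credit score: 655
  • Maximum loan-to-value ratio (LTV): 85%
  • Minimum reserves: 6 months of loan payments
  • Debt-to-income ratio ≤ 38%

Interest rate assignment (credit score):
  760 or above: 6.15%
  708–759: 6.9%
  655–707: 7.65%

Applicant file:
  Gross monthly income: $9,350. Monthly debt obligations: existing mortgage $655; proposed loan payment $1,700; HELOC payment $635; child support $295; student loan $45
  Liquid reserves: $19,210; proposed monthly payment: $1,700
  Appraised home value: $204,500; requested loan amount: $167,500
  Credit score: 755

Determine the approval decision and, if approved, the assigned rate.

Approved at 6.9%

Credit score 755 ≥ 655 (meets minimum)
Liquid reserves cover 19,210/1,700 = 11.3 months — ≥ 6 required
Total monthly debts = (655 + 1,700 + 635 + 295 + 45) = 3,330. DTI = 3,330/9,350 = 35.6% ≤ 38%
LTV: 167,500 ÷ 204,500 = 81.9%, within 85% cap
All requirements met. Score 755 falls in the 708–759 tier → 6.9%.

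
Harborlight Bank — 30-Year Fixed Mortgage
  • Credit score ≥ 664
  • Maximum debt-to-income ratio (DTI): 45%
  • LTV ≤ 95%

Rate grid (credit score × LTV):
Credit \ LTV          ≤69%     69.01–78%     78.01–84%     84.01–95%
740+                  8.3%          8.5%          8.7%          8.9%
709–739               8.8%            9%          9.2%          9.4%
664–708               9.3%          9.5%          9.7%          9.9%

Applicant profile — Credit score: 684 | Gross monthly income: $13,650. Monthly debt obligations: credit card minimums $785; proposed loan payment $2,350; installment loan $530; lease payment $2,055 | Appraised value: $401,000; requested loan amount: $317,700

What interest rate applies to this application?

9.7%

Credit score 684 ≥ 664; Total monthly debts = (785 + 2,350 + 530 + 2,055) = 5,720. Debt-to-income = 5,720/13,650 = 41.9% — meets 45% limit
LTV = 317,700/401,000 = 79.2% ≤ 95%
Row: 684 falls in 664–708. Column: 79.2% falls in 78.01–84%. Rate = 9.7%.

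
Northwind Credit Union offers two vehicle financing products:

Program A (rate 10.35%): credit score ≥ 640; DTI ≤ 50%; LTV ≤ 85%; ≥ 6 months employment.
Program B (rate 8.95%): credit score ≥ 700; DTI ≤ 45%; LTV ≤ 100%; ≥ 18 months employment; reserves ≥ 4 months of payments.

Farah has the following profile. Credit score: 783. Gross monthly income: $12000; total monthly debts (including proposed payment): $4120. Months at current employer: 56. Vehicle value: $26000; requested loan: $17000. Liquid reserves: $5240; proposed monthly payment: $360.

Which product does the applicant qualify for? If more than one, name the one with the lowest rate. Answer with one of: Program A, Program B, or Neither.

Program B

DTI = 4,120/12,000 = 34.3%.
LTV = 17,000/26,000 = 65.4%.
Reserves = 5,240/360 = 14.6 months.
Program A: score 783 ≥ 640; DTI 34.3% ≤ 50%; LTV 65.4% ≤ 85%; employment 56 ≥ 6 mo → qualifies.
Program B: score 783 ≥ 700; DTI 34.3% ≤ 45%; LTV 65.4% ≤ 100%; employment 56 ≥ 18 mo; reserves 14.6 ≥ 4 mo → qualifies.
Qualifying: Program A, Program B. Lowest rate is 8.95% → Program B.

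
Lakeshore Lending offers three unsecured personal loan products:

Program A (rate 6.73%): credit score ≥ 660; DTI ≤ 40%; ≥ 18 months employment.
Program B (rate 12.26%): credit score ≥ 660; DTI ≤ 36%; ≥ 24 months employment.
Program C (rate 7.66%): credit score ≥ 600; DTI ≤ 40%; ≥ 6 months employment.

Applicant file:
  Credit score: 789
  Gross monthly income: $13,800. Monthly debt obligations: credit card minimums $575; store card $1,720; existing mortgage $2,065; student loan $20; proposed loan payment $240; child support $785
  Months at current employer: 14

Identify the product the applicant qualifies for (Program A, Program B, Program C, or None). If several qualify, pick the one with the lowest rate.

Total debts = (575 + 1,720 + 2,065 + 20 + 240 + 785) = 5,405; DTI = 5,405/13,800 = 39.2%.
Program A: score 789 ≥ 660; DTI 39.2% ≤ 40%; employment 14 < 18 mo → does not qualify.
Program B: score 789 ≥ 660; DTI 39.2% > 36%; employment 14 < 24 mo → does not qualify.
Program C: score 789 ≥ 600; DTI 39.2% ≤ 40%; employment 14 ≥ 6 mo → qualifies.

Program C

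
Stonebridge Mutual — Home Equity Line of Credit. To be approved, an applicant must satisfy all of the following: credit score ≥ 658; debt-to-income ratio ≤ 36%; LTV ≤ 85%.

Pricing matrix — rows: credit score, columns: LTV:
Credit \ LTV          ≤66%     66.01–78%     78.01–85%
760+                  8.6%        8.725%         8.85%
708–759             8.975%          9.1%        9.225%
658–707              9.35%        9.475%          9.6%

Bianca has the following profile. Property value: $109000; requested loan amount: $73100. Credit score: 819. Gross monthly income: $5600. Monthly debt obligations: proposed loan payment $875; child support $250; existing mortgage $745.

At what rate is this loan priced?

8.725%

Credit score 819 ≥ 658; Total monthly debts = (875 + 250 + 745) = 1,870. DTI = 1,870/5,600 = 33.4% ≤ 36%
LTV: 73,100 ÷ 109,000 = 67.1%, within 85% cap
Score 819 is in the 760+ band; LTV 67.1% is in the 66.01–78% band → 8.725%.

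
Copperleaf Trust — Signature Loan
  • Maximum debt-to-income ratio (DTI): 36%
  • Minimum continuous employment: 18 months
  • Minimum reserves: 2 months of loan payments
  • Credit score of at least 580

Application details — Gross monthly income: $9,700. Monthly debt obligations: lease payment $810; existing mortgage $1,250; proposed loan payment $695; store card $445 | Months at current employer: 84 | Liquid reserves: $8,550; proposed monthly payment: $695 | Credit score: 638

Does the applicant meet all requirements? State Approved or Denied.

Approved

Total monthly debts = (810 + 1,250 + 695 + 445) = 3,200. DTI: 3,200 ÷ 9,700 = 33%, within the 36% cap
Employment 84 ≥ 18 months
Reserves: 8,550 ÷ 695 = 12.3 months (meets 2-month minimum)
Credit score 638 ≥ 580 (meets)
All criteria satisfied.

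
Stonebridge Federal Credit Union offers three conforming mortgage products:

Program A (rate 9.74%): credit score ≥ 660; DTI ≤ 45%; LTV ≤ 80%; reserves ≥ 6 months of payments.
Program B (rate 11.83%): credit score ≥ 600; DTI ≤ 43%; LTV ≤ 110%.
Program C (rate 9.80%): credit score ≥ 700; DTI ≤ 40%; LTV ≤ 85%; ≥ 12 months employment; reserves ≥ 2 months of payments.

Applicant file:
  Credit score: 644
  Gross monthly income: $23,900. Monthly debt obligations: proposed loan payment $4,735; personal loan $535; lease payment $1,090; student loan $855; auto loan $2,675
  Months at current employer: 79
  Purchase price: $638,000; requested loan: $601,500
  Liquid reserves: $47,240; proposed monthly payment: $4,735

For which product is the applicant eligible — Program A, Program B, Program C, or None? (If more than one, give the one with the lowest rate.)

Program B

Total debts = (4,735 + 535 + 1,090 + 855 + 2,675) = 9,890; DTI = 9,890/23,900 = 41.4%.
LTV = 601,500/638,000 = 94.3%.
Reserves = 47,240/4,735 = 10.0 months.
Program A: score 644 < 660; DTI 41.4% ≤ 45%; LTV 94.3% > 80%; reserves 10.0 ≥ 6 mo → does not qualify.
Program B: score 644 ≥ 600; DTI 41.4% ≤ 43%; LTV 94.3% ≤ 110% → qualifies.
Program C: score 644 < 700; DTI 41.4% > 40%; LTV 94.3% > 85%; employment 79 ≥ 12 mo; reserves 10.0 ≥ 2 mo → does not qualify.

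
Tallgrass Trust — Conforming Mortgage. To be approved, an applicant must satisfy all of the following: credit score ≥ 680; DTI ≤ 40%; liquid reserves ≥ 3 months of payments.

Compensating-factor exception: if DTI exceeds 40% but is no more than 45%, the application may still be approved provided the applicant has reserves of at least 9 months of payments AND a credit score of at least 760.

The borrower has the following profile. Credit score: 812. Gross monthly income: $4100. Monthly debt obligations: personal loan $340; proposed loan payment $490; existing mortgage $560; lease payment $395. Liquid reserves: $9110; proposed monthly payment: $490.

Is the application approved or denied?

Credit score 812 ≥ 680 (meets base)
Total debts = (340 + 490 + 560 + 395) = 1,785. DTI = 1,785/4,100 = 43.5% > 40% — standard DTI limit exceeded.
Reserves: 9,110 ÷ 490 = 18.6 months (meets 3-month minimum)
43.5% falls in the override range (40%–45%), so the compensating-factor test applies.
Override check — reserves: 18.6 mo (ok); score: 812 (ok).
Both compensating conditions met → exception applies.

Approved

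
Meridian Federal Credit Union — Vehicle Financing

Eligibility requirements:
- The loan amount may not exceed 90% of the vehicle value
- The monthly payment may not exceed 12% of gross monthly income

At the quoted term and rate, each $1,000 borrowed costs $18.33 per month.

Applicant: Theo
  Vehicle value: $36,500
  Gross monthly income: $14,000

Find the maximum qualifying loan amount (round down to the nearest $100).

$32,800

Payment cap: 12% × $14,000 = $1,680/month.
At $18.33 per $1,000, that supports 1,680/18.33 × 1,000 ≈ $91,653 → $91,600.
LTV cap: 90% × $36,500 = $32,850 → $32,800.
Binding constraint: loan-to-value.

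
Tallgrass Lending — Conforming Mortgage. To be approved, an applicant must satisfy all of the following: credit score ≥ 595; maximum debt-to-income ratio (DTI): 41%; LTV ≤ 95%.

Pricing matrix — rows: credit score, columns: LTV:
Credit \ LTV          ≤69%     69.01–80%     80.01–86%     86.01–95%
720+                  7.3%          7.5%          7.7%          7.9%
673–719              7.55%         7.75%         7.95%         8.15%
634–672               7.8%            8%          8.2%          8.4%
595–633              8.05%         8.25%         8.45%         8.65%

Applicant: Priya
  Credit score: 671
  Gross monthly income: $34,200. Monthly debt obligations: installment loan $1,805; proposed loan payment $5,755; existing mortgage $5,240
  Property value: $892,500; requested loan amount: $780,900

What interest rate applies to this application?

Credit score 671 ≥ 595; Total monthly debts = (1,805 + 5,755 + 5,240) = 12,800. DTI: 12,800 ÷ 34,200 = 37.4%, within the 41% cap
LTV: 780,900 ÷ 892,500 = 87.5%, within 95% cap
Row: 671 falls in 634–672. Column: 87.5% falls in 86.01–95%. Rate = 8.4%.

8.4%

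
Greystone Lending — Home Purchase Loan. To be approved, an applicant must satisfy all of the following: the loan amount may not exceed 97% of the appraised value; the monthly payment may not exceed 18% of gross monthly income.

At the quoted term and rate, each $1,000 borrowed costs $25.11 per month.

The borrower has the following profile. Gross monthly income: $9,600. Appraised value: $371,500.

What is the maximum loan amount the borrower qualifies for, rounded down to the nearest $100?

$68,800

Payment cap: 18% × $9,600 = $1,728/month.
At $25.11 per $1,000, that supports 1,728/25.11 × 1,000 ≈ $68,817 → $68,800.
LTV cap: 97% × $371,500 = $360,355 → $360,300.
Binding constraint: payment-to-income.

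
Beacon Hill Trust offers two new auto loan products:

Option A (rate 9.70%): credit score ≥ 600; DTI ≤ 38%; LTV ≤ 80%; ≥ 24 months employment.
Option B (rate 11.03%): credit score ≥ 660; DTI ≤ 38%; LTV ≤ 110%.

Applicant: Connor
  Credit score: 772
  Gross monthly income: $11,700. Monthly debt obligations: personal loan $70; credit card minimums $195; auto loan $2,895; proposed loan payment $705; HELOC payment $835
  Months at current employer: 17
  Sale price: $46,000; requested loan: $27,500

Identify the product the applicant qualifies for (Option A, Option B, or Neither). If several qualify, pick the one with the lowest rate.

Neither

Total debts = (70 + 195 + 2,895 + 705 + 835) = 4,700; DTI = 4,700/11,700 = 40.2%.
LTV = 27,500/46,000 = 59.8%.
Option A: score 772 ≥ 600; DTI 40.2% > 38%; LTV 59.8% ≤ 80%; employment 17 < 24 mo → does not qualify.
Option B: score 772 ≥ 660; DTI 40.2% > 38%; LTV 59.8% ≤ 110% → does not qualify.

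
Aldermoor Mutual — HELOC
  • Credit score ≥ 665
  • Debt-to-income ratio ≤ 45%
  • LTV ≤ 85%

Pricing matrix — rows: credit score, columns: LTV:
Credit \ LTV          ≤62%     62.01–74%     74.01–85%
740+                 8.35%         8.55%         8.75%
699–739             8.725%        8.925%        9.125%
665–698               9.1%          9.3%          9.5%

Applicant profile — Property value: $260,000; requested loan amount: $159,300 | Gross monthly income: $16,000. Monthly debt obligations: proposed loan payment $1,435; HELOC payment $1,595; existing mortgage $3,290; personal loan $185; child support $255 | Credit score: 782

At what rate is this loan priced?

8.35%

Credit score 782 ≥ 665; Total monthly debts = (1,435 + 1,595 + 3,290 + 185 + 255) = 6,760. DTI = 6,760/16,000 = 42.2% ≤ 45%
Loan-to-value = 159,300/260,000 = 61.3% — pass (85% max)
Row: 782 falls in 740+. Column: 61.3% falls in ≤62%. Rate = 8.35%.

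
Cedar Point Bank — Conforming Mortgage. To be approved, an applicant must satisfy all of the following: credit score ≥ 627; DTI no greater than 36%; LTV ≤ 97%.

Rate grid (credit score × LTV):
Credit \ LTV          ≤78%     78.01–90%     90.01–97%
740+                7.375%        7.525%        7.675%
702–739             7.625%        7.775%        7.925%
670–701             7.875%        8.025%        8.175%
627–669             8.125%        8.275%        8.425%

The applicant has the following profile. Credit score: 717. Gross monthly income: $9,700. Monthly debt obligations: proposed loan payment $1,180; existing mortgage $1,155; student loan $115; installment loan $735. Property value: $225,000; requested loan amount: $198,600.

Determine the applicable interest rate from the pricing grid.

Credit score 717 ≥ 627; Total monthly debts = (1,180 + 1,155 + 115 + 735) = 3,185. DTI = 3,185/9,700 = 32.8% ≤ 36%
Loan-to-value = 198,600/225,000 = 88.3% — pass (97% max)
Score 717 is in the 702–739 band; LTV 88.3% is in the 78.01–90% band → 7.775%.

7.775%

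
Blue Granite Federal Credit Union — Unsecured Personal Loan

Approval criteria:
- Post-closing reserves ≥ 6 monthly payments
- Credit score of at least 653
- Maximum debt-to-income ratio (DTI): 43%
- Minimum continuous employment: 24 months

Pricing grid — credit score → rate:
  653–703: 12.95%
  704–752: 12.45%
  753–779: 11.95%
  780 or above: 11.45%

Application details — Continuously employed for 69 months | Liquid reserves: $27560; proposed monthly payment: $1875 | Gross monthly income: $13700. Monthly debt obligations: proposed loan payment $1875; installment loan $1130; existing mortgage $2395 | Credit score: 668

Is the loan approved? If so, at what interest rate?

Approved at 12.95%

Credit score 668 ≥ 653 (meets minimum)
Total monthly debts = (1,875 + 1,130 + 2,395) = 5,400. DTI: 5,400 ÷ 13,700 = 39.4%, within the 43% cap
Reserves: 27,560 ÷ 1,875 = 14.7 months (meets 6-month minimum)
Employment 69 ≥ 24 months
All requirements met. Score 668 falls in the 653–703 tier → 12.95%.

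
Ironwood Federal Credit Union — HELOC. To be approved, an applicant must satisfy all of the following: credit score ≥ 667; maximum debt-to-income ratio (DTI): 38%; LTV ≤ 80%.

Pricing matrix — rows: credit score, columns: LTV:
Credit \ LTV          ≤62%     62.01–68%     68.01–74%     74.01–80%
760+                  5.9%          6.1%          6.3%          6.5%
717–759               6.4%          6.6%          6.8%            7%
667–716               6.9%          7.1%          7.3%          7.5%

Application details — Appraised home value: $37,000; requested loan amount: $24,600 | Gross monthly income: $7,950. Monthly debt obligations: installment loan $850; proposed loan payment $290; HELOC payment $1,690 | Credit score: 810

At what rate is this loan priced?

Credit score 810 ≥ 667; Total monthly debts = (850 + 290 + 1,690) = 2,830. DTI: 2,830 ÷ 7,950 = 35.6%, within the 38% cap
Loan-to-value = 24,600/37,000 = 66.5% — pass (80% max)
Row: 810 falls in 760+. Column: 66.5% falls in 62.01–68%. Rate = 6.1%.

6.1%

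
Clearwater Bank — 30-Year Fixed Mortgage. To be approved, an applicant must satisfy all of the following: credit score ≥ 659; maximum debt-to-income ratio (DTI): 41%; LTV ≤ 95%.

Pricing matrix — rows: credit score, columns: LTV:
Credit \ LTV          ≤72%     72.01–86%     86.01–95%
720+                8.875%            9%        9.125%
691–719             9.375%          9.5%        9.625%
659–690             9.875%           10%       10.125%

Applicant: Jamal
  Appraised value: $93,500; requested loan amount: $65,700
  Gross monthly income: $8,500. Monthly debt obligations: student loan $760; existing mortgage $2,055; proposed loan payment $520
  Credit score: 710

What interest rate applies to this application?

9.375%

Credit score 710 ≥ 659; Total monthly debts = (760 + 2,055 + 520) = 3,335. Debt-to-income = 3,335/8,500 = 39.2% — meets 41% limit
LTV: 65,700 ÷ 93,500 = 70.3%, within 95% cap
Score 710 is in the 691–719 band; LTV 70.3% is in the ≤72% band → 9.375%.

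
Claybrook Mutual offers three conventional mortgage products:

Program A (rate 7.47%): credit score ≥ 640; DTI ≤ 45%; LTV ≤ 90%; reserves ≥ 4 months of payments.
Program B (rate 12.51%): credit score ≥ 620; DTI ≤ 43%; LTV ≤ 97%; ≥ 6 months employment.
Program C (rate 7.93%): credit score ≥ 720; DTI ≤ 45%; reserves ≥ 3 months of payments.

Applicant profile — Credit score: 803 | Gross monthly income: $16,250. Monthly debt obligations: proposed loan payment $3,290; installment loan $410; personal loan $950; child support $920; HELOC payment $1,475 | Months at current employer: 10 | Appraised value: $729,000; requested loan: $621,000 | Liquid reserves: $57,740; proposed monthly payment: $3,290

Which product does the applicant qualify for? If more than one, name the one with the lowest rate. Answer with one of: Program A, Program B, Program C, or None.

Program A

Total debts = (3,290 + 410 + 950 + 920 + 1,475) = 7,045; DTI = 7,045/16,250 = 43.4%.
LTV = 621,000/729,000 = 85.2%.
Reserves = 57,740/3,290 = 17.6 months.
Program A: score 803 ≥ 640; DTI 43.4% ≤ 45%; LTV 85.2% ≤ 90%; reserves 17.6 ≥ 4 mo → qualifies.
Program B: score 803 ≥ 620; DTI 43.4% > 43%; LTV 85.2% ≤ 97%; employment 10 ≥ 6 mo → does not qualify.
Program C: score 803 ≥ 720; DTI 43.4% ≤ 45%; reserves 17.6 ≥ 3 mo → qualifies.
Qualifying: Program A, Program C. Lowest rate is 7.47% → Program A.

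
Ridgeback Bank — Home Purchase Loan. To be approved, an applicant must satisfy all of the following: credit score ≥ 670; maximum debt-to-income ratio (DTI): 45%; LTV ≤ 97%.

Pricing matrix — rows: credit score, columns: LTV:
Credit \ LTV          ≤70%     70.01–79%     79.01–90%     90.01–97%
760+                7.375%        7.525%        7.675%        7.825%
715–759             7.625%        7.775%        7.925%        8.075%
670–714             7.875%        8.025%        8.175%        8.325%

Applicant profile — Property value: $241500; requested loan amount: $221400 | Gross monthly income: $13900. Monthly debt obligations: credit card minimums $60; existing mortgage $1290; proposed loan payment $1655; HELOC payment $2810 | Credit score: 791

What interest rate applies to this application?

7.825%

Credit score 791 ≥ 670; Total monthly debts = (60 + 1,290 + 1,655 + 2,810) = 5,815. Debt-to-income = 5,815/13,900 = 41.8% — meets 45% limit
LTV: 221,400 ÷ 241,500 = 91.7%, within 97% cap
Row: 791 falls in 760+. Column: 91.7% falls in 90.01–97%. Rate = 7.825%.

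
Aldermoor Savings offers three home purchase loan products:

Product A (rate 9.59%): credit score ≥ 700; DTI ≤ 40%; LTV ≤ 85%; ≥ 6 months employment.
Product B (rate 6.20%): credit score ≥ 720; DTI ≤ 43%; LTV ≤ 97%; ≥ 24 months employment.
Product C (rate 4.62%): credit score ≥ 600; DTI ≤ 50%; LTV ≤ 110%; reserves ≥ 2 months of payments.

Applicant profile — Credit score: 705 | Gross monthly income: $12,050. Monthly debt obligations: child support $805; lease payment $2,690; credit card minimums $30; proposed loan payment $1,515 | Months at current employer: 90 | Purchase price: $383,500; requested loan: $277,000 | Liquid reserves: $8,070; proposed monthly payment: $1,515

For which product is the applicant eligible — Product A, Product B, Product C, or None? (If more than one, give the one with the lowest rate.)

Product C

Total debts = (805 + 2,690 + 30 + 1,515) = 5,040; DTI = 5,040/12,050 = 41.8%.
LTV = 277,000/383,500 = 72.2%.
Reserves = 8,070/1,515 = 5.3 months.
Product A: score 705 ≥ 700; DTI 41.8% > 40%; LTV 72.2% ≤ 85%; employment 90 ≥ 6 mo → does not qualify.
Product B: score 705 < 720; DTI 41.8% ≤ 43%; LTV 72.2% ≤ 97%; employment 90 ≥ 24 mo → does not qualify.
Product C: score 705 ≥ 600; DTI 41.8% ≤ 50%; LTV 72.2% ≤ 110%; reserves 5.3 ≥ 2 mo → qualifies.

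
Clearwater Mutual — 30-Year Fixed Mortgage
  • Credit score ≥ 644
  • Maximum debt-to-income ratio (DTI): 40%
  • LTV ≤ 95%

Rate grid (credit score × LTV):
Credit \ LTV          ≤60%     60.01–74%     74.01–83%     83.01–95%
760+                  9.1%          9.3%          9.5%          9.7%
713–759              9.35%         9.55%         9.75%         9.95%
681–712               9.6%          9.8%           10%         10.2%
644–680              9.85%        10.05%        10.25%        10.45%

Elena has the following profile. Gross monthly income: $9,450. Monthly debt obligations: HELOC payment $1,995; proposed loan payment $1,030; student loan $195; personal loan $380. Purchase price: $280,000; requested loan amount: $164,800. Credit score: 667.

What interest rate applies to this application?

9.85%

Credit score 667 ≥ 644; Total monthly debts = (1,995 + 1,030 + 195 + 380) = 3,600. DTI = 3,600/9,450 = 38.1% ≤ 40%
Loan-to-value = 164,800/280,000 = 58.9% — pass (95% max)
Score 667 is in the 644–680 band; LTV 58.9% is in the ≤60% band → 9.85%.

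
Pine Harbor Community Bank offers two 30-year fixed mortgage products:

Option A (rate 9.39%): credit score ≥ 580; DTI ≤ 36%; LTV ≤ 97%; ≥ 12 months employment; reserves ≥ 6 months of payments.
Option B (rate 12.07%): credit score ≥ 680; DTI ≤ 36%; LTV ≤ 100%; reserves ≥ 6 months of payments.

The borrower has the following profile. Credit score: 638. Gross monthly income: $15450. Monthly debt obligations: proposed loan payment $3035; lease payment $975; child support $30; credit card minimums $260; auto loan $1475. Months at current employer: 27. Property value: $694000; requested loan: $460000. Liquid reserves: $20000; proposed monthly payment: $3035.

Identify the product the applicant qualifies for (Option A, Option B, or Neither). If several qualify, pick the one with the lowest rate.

Total debts = (3,035 + 975 + 30 + 260 + 1,475) = 5,775; DTI = 5,775/15,450 = 37.4%.
LTV = 460,000/694,000 = 66.3%.
Reserves = 20,000/3,035 = 6.6 months.
Option A: score 638 ≥ 580; DTI 37.4% > 36%; LTV 66.3% ≤ 97%; employment 27 ≥ 12 mo; reserves 6.6 ≥ 6 mo → does not qualify.
Option B: score 638 < 680; DTI 37.4% > 36%; LTV 66.3% ≤ 100%; reserves 6.6 ≥ 6 mo → does not qualify.

Neither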